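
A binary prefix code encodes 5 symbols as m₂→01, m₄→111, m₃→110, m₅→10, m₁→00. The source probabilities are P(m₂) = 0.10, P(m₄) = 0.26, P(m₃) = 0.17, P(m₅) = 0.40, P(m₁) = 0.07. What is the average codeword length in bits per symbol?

2.43 bits/symbol

L̄ = Σ pᵢ·ℓᵢ = 0.10·2 + 0.26·3 + 0.17·3 + 0.40·2 + 0.07·2 = 2.43 bits/symbol.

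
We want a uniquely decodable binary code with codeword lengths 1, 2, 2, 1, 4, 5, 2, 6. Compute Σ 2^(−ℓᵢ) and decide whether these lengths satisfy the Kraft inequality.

With common denominator 2^6 = 64: Σ 2^(−ℓᵢ) = 32/64 + 16/64 + 16/64 + 32/64 + 4/64 + 2/64 + 16/64 + 1/64 = 119/64 = 1.859375.
Kraft's inequality requires Σ ≤ 1; here Σ = 1.859375 > 1, so no such prefix code exists.

1.859375; no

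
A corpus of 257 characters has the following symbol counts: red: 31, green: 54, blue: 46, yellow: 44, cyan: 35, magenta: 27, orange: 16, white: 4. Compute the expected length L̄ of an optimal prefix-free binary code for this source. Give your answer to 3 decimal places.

Probabilities are the counts divided by 257.
Repeatedly combine the two least-probable nodes; the expected code length is the sum of the merged weights.
merge 4/257 + 16/257 → 20/257
merge 20/257 + 27/257 → 47/257
merge 31/257 + 35/257 → 66/257
merge 44/257 + 46/257 → 90/257
merge 47/257 + 54/257 → 101/257
merge 66/257 + 90/257 → 156/257
merge 101/257 + 156/257 → 1
L = 20/257 + 47/257 + 66/257 + 90/257 + 101/257 + 156/257 + 1 = 737/257 ≈ 2.868 bits/symbol.

2.868 bits/symbol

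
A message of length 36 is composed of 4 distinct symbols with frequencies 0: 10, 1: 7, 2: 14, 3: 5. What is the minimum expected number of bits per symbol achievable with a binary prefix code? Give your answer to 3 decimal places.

Probabilities are the counts divided by 36.
Repeatedly combine the two least-probable nodes; the expected code length is the sum of the merged weights.
merge 5/36 + 7/36 → 1/3
merge 5/18 + 1/3 → 11/18
merge 7/18 + 11/18 → 1
L = 1/3 + 11/18 + 1 = 35/18 ≈ 1.944 bits/symbol.

1.944 bits/symbol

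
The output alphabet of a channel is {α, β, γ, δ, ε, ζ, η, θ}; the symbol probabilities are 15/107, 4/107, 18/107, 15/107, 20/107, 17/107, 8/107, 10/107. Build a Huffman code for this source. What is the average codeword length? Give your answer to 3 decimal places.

2.925 bits/symbol

Repeatedly combine the two least-probable nodes; the expected code length is the sum of the merged weights.
merge 4/107 + 8/107 → 12/107
merge 10/107 + 12/107 → 22/107
merge 15/107 + 15/107 → 30/107
merge 17/107 + 18/107 → 35/107
merge 20/107 + 22/107 → 42/107
merge 30/107 + 35/107 → 65/107
merge 42/107 + 65/107 → 1
L = 12/107 + 22/107 + 30/107 + 35/107 + 42/107 + 65/107 + 1 = 313/107 ≈ 2.925 bits/symbol.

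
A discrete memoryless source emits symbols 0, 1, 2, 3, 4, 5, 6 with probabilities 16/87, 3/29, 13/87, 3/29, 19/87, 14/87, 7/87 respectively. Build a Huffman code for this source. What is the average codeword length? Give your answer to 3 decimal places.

Repeatedly combine the two least-probable nodes; the expected code length is the sum of the merged weights.
merge 7/87 + 3/29 → 16/87
merge 3/29 + 13/87 → 22/87
merge 14/87 + 16/87 → 10/29
merge 16/87 + 19/87 → 35/87
merge 22/87 + 10/29 → 52/87
merge 35/87 + 52/87 → 1
L = 16/87 + 22/87 + 10/29 + 35/87 + 52/87 + 1 = 242/87 ≈ 2.782 bits/symbol.

2.782 bits/symbol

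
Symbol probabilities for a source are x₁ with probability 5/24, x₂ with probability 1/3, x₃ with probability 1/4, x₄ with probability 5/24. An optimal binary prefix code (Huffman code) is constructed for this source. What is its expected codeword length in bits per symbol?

2 bits/symbol

Repeatedly combine the two least-probable nodes; the expected code length is the sum of the merged weights.
merge 5/24 + 5/24 → 5/12
merge 1/4 + 1/3 → 7/12
merge 5/12 + 7/12 → 1
L = 5/12 + 7/12 + 1 = 2 bits/symbol.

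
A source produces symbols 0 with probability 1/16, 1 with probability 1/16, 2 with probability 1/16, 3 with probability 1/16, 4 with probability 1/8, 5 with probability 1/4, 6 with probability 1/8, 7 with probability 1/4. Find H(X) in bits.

Each probability is a power of 1/2, so log₂(1/p) is an integer.
H = Σ p·log₂(1/p) = 1/16·4 + 1/16·4 + 1/16·4 + 1/16·4 + 1/8·3 + 1/4·2 + 1/8·3 + 1/4·2 = 2.75 bits.

2.75 bits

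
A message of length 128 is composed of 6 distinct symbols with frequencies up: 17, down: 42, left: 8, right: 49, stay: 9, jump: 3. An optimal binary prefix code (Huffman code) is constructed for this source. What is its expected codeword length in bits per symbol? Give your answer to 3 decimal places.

Probabilities are the counts divided by 128.
Repeatedly combine the two least-probable nodes; the expected code length is the sum of the merged weights.
merge 3/128 + 1/16 → 11/128
merge 9/128 + 11/128 → 5/32
merge 17/128 + 5/32 → 37/128
merge 37/128 + 21/64 → 79/128
merge 49/128 + 79/128 → 1
L = 11/128 + 5/32 + 37/128 + 79/128 + 1 = 275/128 ≈ 2.148 bits/symbol.

2.148 bits/symbol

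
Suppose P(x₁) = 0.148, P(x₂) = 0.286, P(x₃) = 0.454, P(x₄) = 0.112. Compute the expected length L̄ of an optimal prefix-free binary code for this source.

1.806 bits/symbol

Repeatedly combine the two least-probable nodes; the expected code length is the sum of the merged weights.
merge 14/125 + 37/250 → 13/50
merge 13/50 + 143/500 → 273/500
merge 227/500 + 273/500 → 1
L = 13/50 + 273/500 + 1 = 903/500 = 1.806 bits/symbol.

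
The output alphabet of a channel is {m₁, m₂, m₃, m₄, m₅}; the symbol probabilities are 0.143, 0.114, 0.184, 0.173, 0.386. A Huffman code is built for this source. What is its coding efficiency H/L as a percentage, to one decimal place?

97.7%

Entropy H = −Σ p log₂ p ≈ 2.1758 bits.
Huffman merges: 57/500+143/1000→257/1000; 173/1000+23/125→357/1000; 257/1000+357/1000→307/500; 193/500+307/500→1. L = 557/250 ≈ 2.2280.
Efficiency = H/L = 2.1758/2.2280 = 97.7%.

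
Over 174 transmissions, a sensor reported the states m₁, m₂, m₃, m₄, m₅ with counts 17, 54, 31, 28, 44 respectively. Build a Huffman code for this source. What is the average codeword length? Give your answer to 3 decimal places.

2.259 bits/symbol

Probabilities are the counts divided by 174.
Repeatedly combine the two least-probable nodes; the expected code length is the sum of the merged weights.
merge 17/174 + 14/87 → 15/58
merge 31/174 + 22/87 → 25/58
merge 15/58 + 9/29 → 33/58
merge 25/58 + 33/58 → 1
L = 15/58 + 25/58 + 33/58 + 1 = 131/58 ≈ 2.259 bits/symbol.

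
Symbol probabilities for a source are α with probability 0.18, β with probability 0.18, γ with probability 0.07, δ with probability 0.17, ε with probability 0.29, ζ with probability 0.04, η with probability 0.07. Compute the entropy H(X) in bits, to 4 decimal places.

H = −Σ pᵢ log₂ pᵢ.
−0.18·log₂(0.18) = 0.4453
−0.18·log₂(0.18) = 0.4453
−0.07·log₂(0.07) = 0.2686
−0.17·log₂(0.17) = 0.4346
−0.29·log₂(0.29) = 0.5179
−0.04·log₂(0.04) = 0.1858
−0.07·log₂(0.07) = 0.2686
Sum ≈ 2.5660 → 2.5660 bits.

2.5660 bits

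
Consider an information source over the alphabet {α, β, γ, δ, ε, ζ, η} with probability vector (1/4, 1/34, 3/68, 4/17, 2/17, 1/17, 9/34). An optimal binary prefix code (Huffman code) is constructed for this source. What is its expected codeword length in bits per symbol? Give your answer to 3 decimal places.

Repeatedly combine the two least-probable nodes; the expected code length is the sum of the merged weights.
merge 1/34 + 3/68 → 5/68
merge 1/17 + 5/68 → 9/68
merge 2/17 + 9/68 → 1/4
merge 4/17 + 1/4 → 33/68
merge 1/4 + 9/34 → 35/68
merge 33/68 + 35/68 → 1
L = 5/68 + 9/68 + 1/4 + 33/68 + 35/68 + 1 = 167/68 ≈ 2.456 bits/symbol.

2.456 bits/symbol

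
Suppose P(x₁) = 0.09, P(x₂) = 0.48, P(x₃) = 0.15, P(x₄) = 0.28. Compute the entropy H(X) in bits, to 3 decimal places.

H = −Σ pᵢ log₂ pᵢ.
−0.09·log₂(0.09) = 0.3127
−0.48·log₂(0.48) = 0.5083
−0.15·log₂(0.15) = 0.4105
−0.28·log₂(0.28) = 0.5142
Sum ≈ 1.7457 → 1.746 bits.

1.746 bits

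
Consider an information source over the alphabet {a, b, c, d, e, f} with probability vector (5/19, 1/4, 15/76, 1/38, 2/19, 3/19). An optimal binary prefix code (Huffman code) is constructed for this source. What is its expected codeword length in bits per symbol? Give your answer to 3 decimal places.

2.421 bits/symbol

Repeatedly combine the two least-probable nodes; the expected code length is the sum of the merged weights.
merge 1/38 + 2/19 → 5/38
merge 5/38 + 3/19 → 11/38
merge 15/76 + 1/4 → 17/38
merge 5/19 + 11/38 → 21/38
merge 17/38 + 21/38 → 1
L = 5/38 + 11/38 + 17/38 + 21/38 + 1 = 46/19 ≈ 2.421 bits/symbol.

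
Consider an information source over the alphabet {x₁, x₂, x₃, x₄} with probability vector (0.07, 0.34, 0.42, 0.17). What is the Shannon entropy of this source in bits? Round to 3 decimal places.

1.758 bits

H = −Σ pᵢ log₂ pᵢ.
−0.07·log₂(0.07) = 0.2686
−0.34·log₂(0.34) = 0.5292
−0.42·log₂(0.42) = 0.5256
−0.17·log₂(0.17) = 0.4346
Sum ≈ 1.7580 → 1.758 bits.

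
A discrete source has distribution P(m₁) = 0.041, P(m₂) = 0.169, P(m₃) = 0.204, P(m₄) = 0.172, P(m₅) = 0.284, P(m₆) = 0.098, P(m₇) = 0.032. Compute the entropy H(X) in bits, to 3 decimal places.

2.530 bits

H = −Σ pᵢ log₂ pᵢ.
−0.041·log₂(0.041) = 0.1889
−0.169·log₂(0.169) = 0.4335
−0.204·log₂(0.204) = 0.4678
−0.172·log₂(0.172) = 0.4368
−0.284·log₂(0.284) = 0.5158
−0.098·log₂(0.098) = 0.3284
−0.032·log₂(0.032) = 0.1589
Sum ≈ 2.5301 → 2.530 bits.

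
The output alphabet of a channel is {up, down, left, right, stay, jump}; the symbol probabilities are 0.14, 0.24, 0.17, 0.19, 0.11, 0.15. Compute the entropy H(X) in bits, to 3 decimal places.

H = −Σ pᵢ log₂ pᵢ.
−0.14·log₂(0.14) = 0.3971
−0.24·log₂(0.24) = 0.4941
−0.17·log₂(0.17) = 0.4346
−0.19·log₂(0.19) = 0.4552
−0.11·log₂(0.11) = 0.3503
−0.15·log₂(0.15) = 0.4105
Sum ≈ 2.5419 → 2.542 bits.

2.542 bits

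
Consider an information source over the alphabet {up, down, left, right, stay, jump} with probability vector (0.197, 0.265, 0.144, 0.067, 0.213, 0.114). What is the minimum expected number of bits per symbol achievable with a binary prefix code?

Repeatedly combine the two least-probable nodes; the expected code length is the sum of the merged weights.
merge 67/1000 + 57/500 → 181/1000
merge 18/125 + 181/1000 → 13/40
merge 197/1000 + 213/1000 → 41/100
merge 53/200 + 13/40 → 59/100
merge 41/100 + 59/100 → 1
L = 181/1000 + 13/40 + 41/100 + 59/100 + 1 = 1253/500 = 2.506 bits/symbol.

2.506 bits/symbol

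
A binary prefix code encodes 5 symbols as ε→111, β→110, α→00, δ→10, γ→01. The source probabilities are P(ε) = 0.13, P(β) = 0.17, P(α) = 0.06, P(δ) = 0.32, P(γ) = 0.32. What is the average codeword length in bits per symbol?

L̄ = Σ pᵢ·ℓᵢ = 0.13·3 + 0.17·3 + 0.06·2 + 0.32·2 + 0.32·2 = 2.3 bits/symbol.

2.3 bits/symbol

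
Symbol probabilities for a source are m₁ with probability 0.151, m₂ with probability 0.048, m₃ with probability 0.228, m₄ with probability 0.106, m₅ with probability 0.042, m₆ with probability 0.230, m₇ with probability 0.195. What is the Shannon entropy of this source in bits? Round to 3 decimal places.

2.591 bits

H = −Σ pᵢ log₂ pᵢ.
−0.151·log₂(0.151) = 0.4118
−0.048·log₂(0.048) = 0.2103
−0.228·log₂(0.228) = 0.4863
−0.106·log₂(0.106) = 0.3432
−0.042·log₂(0.042) = 0.1921
−0.230·log₂(0.230) = 0.4877
−0.195·log₂(0.195) = 0.4599
Sum ≈ 2.5913 → 2.591 bits.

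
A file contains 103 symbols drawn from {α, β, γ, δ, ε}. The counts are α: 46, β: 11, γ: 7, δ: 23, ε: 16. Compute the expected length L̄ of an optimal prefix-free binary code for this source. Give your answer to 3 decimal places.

Probabilities are the counts divided by 103.
Repeatedly combine the two least-probable nodes; the expected code length is the sum of the merged weights.
merge 7/103 + 11/103 → 18/103
merge 16/103 + 18/103 → 34/103
merge 23/103 + 34/103 → 57/103
merge 46/103 + 57/103 → 1
L = 18/103 + 34/103 + 57/103 + 1 = 212/103 ≈ 2.058 bits/symbol.

2.058 bits/symbol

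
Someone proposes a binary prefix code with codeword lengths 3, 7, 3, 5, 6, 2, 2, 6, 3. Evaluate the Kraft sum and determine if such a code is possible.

With common denominator 2^7 = 128: Σ 2^(−ℓᵢ) = 16/128 + 1/128 + 16/128 + 4/128 + 2/128 + 32/128 + 32/128 + 2/128 + 16/128 = 121/128 = 0.9453125.
Kraft's inequality requires Σ ≤ 1; here Σ = 0.9453125 ≤ 1, so such a prefix code exists.

0.9453125; yes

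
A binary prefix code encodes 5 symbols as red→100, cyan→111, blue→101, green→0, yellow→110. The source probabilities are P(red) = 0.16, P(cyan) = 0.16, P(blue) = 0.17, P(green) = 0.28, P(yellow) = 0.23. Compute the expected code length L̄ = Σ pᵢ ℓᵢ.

2.44 bits/symbol

L̄ = Σ pᵢ·ℓᵢ = 0.16·3 + 0.16·3 + 0.17·3 + 0.28·1 + 0.23·3 = 2.44 bits/symbol.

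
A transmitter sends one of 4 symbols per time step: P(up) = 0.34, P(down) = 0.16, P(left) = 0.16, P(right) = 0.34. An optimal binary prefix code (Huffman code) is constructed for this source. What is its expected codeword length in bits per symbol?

Repeatedly combine the two least-probable nodes; the expected code length is the sum of the merged weights.
merge 4/25 + 4/25 → 8/25
merge 8/25 + 17/50 → 33/50
merge 17/50 + 33/50 → 1
L = 8/25 + 33/50 + 1 = 99/50 = 1.98 bits/symbol.

1.98 bits/symbol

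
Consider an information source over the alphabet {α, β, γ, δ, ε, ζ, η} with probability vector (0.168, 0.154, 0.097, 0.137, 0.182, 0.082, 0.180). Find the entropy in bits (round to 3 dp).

H = −Σ pᵢ log₂ pᵢ.
−0.168·log₂(0.168) = 0.4323
−0.154·log₂(0.154) = 0.4156
−0.097·log₂(0.097) = 0.3265
−0.137·log₂(0.137) = 0.3929
−0.182·log₂(0.182) = 0.4474
−0.082·log₂(0.082) = 0.2959
−0.180·log₂(0.180) = 0.4453
Sum ≈ 2.7559 → 2.756 bits.

2.756 bits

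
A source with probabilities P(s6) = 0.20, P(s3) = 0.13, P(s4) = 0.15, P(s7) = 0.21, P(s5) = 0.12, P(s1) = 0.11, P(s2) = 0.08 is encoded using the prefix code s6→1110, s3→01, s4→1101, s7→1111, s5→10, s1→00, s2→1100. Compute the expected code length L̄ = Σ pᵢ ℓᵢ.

3.28 bits/symbol

L̄ = Σ pᵢ·ℓᵢ = 0.20·4 + 0.13·2 + 0.15·4 + 0.21·4 + 0.12·2 + 0.11·2 + 0.08·4 = 3.28 bits/symbol.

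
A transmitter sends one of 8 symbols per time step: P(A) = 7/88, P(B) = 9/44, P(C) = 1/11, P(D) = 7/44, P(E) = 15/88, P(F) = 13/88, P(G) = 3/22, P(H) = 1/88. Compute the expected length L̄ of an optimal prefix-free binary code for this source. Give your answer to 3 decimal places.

2.886 bits/symbol

Repeatedly combine the two least-probable nodes; the expected code length is the sum of the merged weights.
merge 1/88 + 7/88 → 1/11
merge 1/11 + 1/11 → 2/11
merge 3/22 + 13/88 → 25/88
merge 7/44 + 15/88 → 29/88
merge 2/11 + 9/44 → 17/44
merge 25/88 + 29/88 → 27/44
merge 17/44 + 27/44 → 1
L = 1/11 + 2/11 + 25/88 + 29/88 + 17/44 + 27/44 + 1 = 127/44 ≈ 2.886 bits/symbol.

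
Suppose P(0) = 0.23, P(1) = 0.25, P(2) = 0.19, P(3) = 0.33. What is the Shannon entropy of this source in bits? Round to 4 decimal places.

H = −Σ pᵢ log₂ pᵢ.
−0.23·log₂(0.23) = 0.4877
−0.25·log₂(0.25) = 0.5000
−0.19·log₂(0.19) = 0.4552
−0.33·log₂(0.33) = 0.5278
Sum ≈ 1.9707 → 1.9707 bits.

1.9707 bits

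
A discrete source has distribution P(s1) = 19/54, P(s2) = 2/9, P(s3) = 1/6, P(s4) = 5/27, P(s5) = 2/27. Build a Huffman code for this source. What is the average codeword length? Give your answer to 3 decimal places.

Repeatedly combine the two least-probable nodes; the expected code length is the sum of the merged weights.
merge 2/27 + 1/6 → 13/54
merge 5/27 + 2/9 → 11/27
merge 13/54 + 19/54 → 16/27
merge 11/27 + 16/27 → 1
L = 13/54 + 11/27 + 16/27 + 1 = 121/54 ≈ 2.241 bits/symbol.

2.241 bits/symbol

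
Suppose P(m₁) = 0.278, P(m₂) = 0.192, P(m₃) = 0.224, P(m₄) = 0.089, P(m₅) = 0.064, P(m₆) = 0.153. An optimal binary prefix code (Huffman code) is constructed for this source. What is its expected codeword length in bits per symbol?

2.459 bits/symbol

Repeatedly combine the two least-probable nodes; the expected code length is the sum of the merged weights.
merge 8/125 + 89/1000 → 153/1000
merge 153/1000 + 153/1000 → 153/500
merge 24/125 + 28/125 → 52/125
merge 139/500 + 153/500 → 73/125
merge 52/125 + 73/125 → 1
L = 153/1000 + 153/500 + 52/125 + 73/125 + 1 = 2459/1000 = 2.459 bits/symbol.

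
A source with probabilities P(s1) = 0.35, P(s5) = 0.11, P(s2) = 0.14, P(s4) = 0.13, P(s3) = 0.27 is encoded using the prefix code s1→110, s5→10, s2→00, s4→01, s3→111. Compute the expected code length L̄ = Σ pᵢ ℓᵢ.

2.62 bits/symbol

L̄ = Σ pᵢ·ℓᵢ = 0.35·3 + 0.11·2 + 0.14·2 + 0.13·2 + 0.27·3 = 2.62 bits/symbol.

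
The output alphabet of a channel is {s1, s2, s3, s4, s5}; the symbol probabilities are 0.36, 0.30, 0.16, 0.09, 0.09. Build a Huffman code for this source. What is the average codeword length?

Repeatedly combine the two least-probable nodes; the expected code length is the sum of the merged weights.
merge 9/100 + 9/100 → 9/50
merge 4/25 + 9/50 → 17/50
merge 3/10 + 17/50 → 16/25
merge 9/25 + 16/25 → 1
L = 9/50 + 17/50 + 16/25 + 1 = 54/25 = 2.16 bits/symbol.

2.16 bits/symbol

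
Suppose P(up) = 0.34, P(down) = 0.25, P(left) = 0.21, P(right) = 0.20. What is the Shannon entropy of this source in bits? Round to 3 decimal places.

1.966 bits

H = −Σ pᵢ log₂ pᵢ.
−0.34·log₂(0.34) = 0.5292
−0.25·log₂(0.25) = 0.5000
−0.21·log₂(0.21) = 0.4728
−0.20·log₂(0.20) = 0.4644
Sum ≈ 1.9664 → 1.966 bits.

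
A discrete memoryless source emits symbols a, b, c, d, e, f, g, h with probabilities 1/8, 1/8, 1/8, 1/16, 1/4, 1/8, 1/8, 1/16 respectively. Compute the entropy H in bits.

Each probability is a power of 1/2, so log₂(1/p) is an integer.
H = Σ p·log₂(1/p) = 1/8·3 + 1/8·3 + 1/8·3 + 1/16·4 + 1/4·2 + 1/8·3 + 1/8·3 + 1/16·4 = 2.875 bits.

2.875 bits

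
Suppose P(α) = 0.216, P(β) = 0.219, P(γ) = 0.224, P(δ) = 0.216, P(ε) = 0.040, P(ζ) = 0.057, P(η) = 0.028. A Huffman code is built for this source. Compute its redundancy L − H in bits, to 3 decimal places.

0.050 bits

Entropy H = −Σ p log₂ p ≈ 2.4842 bits.
Huffman merges: 7/250+1/25→17/250; 57/1000+17/250→1/8; 1/8+27/125→341/1000; 27/125+219/1000→87/200; 28/125+341/1000→113/200; 87/200+113/200→1. L = 1267/500 ≈ 2.5340.
L − H = 2.5340 − 2.4842 = 0.050 bits.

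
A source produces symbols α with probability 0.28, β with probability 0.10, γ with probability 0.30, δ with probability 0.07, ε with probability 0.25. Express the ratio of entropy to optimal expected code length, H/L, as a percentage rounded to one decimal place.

Entropy H = −Σ p log₂ p ≈ 2.1361 bits.
Huffman merges: 7/100+1/10→17/100; 17/100+1/4→21/50; 7/25+3/10→29/50; 21/50+29/50→1. L = 217/100 ≈ 2.1700.
Efficiency = H/L = 2.1361/2.1700 = 98.4%.

98.4%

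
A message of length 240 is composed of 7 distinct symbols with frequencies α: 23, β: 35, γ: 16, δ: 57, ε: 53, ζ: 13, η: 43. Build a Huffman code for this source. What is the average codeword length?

Probabilities are the counts divided by 240.
Repeatedly combine the two least-probable nodes; the expected code length is the sum of the merged weights.
merge 13/240 + 1/15 → 29/240
merge 23/240 + 29/240 → 13/60
merge 7/48 + 43/240 → 13/40
merge 13/60 + 53/240 → 7/16
merge 19/80 + 13/40 → 9/16
merge 7/16 + 9/16 → 1
L = 29/240 + 13/60 + 13/40 + 7/16 + 9/16 + 1 = 213/80 = 2.6625 bits/symbol.

2.6625 bits/symbol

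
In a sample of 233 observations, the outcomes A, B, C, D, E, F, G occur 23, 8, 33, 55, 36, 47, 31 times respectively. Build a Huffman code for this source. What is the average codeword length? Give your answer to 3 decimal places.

2.695 bits/symbol

Probabilities are the counts divided by 233.
Repeatedly combine the two least-probable nodes; the expected code length is the sum of the merged weights.
merge 8/233 + 23/233 → 31/233
merge 31/233 + 31/233 → 62/233
merge 33/233 + 36/233 → 69/233
merge 47/233 + 55/233 → 102/233
merge 62/233 + 69/233 → 131/233
merge 102/233 + 131/233 → 1
L = 31/233 + 62/233 + 69/233 + 102/233 + 131/233 + 1 = 628/233 ≈ 2.695 bits/symbol.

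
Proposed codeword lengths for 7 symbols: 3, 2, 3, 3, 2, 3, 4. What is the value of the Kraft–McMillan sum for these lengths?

With common denominator 2^4 = 16: Σ 2^(−ℓᵢ) = 2/16 + 4/16 + 2/16 + 2/16 + 4/16 + 2/16 + 1/16 = 17/16 = 1.0625.

1.0625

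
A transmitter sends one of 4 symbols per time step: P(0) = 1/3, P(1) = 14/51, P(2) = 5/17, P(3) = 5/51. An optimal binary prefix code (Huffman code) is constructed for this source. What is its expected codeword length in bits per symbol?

2 bits/symbol

Repeatedly combine the two least-probable nodes; the expected code length is the sum of the merged weights.
merge 5/51 + 14/51 → 19/51
merge 5/17 + 1/3 → 32/51
merge 19/51 + 32/51 → 1
L = 19/51 + 32/51 + 1 = 2 bits/symbol.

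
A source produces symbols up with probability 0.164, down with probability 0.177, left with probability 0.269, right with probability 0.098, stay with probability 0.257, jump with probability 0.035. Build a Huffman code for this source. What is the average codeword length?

2.43 bits/symbol

Repeatedly combine the two least-probable nodes; the expected code length is the sum of the merged weights.
merge 7/200 + 49/500 → 133/1000
merge 133/1000 + 41/250 → 297/1000
merge 177/1000 + 257/1000 → 217/500
merge 269/1000 + 297/1000 → 283/500
merge 217/500 + 283/500 → 1
L = 133/1000 + 297/1000 + 217/500 + 283/500 + 1 = 243/100 = 2.43 bits/symbol.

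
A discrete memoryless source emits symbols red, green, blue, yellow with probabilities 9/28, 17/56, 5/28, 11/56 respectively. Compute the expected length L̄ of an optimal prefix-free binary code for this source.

Repeatedly combine the two least-probable nodes; the expected code length is the sum of the merged weights.
merge 5/28 + 11/56 → 3/8
merge 17/56 + 9/28 → 5/8
merge 3/8 + 5/8 → 1
L = 3/8 + 5/8 + 1 = 2 bits/symbol.

2 bits/symbol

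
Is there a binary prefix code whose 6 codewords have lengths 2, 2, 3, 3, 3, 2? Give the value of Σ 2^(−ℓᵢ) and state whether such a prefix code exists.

1.125; no

With common denominator 2^3 = 8: Σ 2^(−ℓᵢ) = 2/8 + 2/8 + 1/8 + 1/8 + 1/8 + 2/8 = 9/8 = 1.125.
Kraft's inequality requires Σ ≤ 1; here Σ = 1.125 > 1, so no such prefix code exists.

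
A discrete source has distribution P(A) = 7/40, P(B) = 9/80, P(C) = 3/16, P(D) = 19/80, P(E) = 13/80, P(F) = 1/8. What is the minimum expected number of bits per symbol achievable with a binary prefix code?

2.575 bits/symbol

Repeatedly combine the two least-probable nodes; the expected code length is the sum of the merged weights.
merge 9/80 + 1/8 → 19/80
merge 13/80 + 7/40 → 27/80
merge 3/16 + 19/80 → 17/40
merge 19/80 + 27/80 → 23/40
merge 17/40 + 23/40 → 1
L = 19/80 + 27/80 + 17/40 + 23/40 + 1 = 103/40 = 2.575 bits/symbol.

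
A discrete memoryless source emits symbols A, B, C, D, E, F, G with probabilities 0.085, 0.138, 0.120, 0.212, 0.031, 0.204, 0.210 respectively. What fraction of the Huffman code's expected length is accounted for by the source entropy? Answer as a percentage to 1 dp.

Entropy H = −Σ p log₂ p ≈ 2.6341 bits.
Huffman merges: 31/1000+17/200→29/250; 29/250+3/25→59/250; 69/500+51/250→171/500; 21/100+53/250→211/500; 59/250+171/500→289/500; 211/500+289/500→1. L = 1347/500 ≈ 2.6940.
Efficiency = H/L = 2.6341/2.6940 = 97.8%.

97.8%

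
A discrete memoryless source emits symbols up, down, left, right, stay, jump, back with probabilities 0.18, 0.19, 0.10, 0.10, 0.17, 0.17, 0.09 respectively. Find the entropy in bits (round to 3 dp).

2.747 bits

H = −Σ pᵢ log₂ pᵢ.
−0.18·log₂(0.18) = 0.4453
−0.19·log₂(0.19) = 0.4552
−0.10·log₂(0.10) = 0.3322
−0.10·log₂(0.10) = 0.3322
−0.17·log₂(0.17) = 0.4346
−0.17·log₂(0.17) = 0.4346
−0.09·log₂(0.09) = 0.3127
Sum ≈ 2.7467 → 2.747 bits.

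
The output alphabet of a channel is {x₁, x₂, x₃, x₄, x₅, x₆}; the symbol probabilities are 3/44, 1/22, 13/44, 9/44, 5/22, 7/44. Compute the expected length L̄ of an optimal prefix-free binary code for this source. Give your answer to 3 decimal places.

2.386 bits/symbol

Repeatedly combine the two least-probable nodes; the expected code length is the sum of the merged weights.
merge 1/22 + 3/44 → 5/44
merge 5/44 + 7/44 → 3/11
merge 9/44 + 5/22 → 19/44
merge 3/11 + 13/44 → 25/44
merge 19/44 + 25/44 → 1
L = 5/44 + 3/11 + 19/44 + 25/44 + 1 = 105/44 ≈ 2.386 bits/symbol.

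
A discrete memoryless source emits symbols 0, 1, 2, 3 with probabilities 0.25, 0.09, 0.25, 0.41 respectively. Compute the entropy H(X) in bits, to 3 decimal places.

1.840 bits

H = −Σ pᵢ log₂ pᵢ.
−0.25·log₂(0.25) = 0.5000
−0.09·log₂(0.09) = 0.3127
−0.25·log₂(0.25) = 0.5000
−0.41·log₂(0.41) = 0.5274
Sum ≈ 1.8400 → 1.840 bits.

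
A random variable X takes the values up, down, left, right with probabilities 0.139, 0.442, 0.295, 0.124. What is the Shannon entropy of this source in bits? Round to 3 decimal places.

1.809 bits

H = −Σ pᵢ log₂ pᵢ.
−0.139·log₂(0.139) = 0.3957
−0.442·log₂(0.442) = 0.5206
−0.295·log₂(0.295) = 0.5196
−0.124·log₂(0.124) = 0.3734
Sum ≈ 1.8093 → 1.809 bits.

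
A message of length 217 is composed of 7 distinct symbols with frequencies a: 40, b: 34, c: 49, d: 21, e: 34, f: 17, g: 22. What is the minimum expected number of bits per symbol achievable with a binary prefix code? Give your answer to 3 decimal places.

Probabilities are the counts divided by 217.
Repeatedly combine the two least-probable nodes; the expected code length is the sum of the merged weights.
merge 17/217 + 3/31 → 38/217
merge 22/217 + 34/217 → 8/31
merge 34/217 + 38/217 → 72/217
merge 40/217 + 7/31 → 89/217
merge 8/31 + 72/217 → 128/217
merge 89/217 + 128/217 → 1
L = 38/217 + 8/31 + 72/217 + 89/217 + 128/217 + 1 = 600/217 ≈ 2.765 bits/symbol.

2.765 bits/symbol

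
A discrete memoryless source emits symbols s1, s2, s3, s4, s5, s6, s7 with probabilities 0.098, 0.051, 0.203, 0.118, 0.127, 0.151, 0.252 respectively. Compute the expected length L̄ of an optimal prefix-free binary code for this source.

Repeatedly combine the two least-probable nodes; the expected code length is the sum of the merged weights.
merge 51/1000 + 49/500 → 149/1000
merge 59/500 + 127/1000 → 49/200
merge 149/1000 + 151/1000 → 3/10
merge 203/1000 + 49/200 → 56/125
merge 63/250 + 3/10 → 69/125
merge 56/125 + 69/125 → 1
L = 149/1000 + 49/200 + 3/10 + 56/125 + 69/125 + 1 = 1347/500 = 2.694 bits/symbol.

2.694 bits/symbol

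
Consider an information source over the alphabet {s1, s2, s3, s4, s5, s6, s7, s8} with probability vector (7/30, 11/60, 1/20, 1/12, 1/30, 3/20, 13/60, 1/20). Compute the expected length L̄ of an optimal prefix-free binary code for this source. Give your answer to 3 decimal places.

2.767 bits/symbol

Repeatedly combine the two least-probable nodes; the expected code length is the sum of the merged weights.
merge 1/30 + 1/20 → 1/12
merge 1/20 + 1/12 → 2/15
merge 1/12 + 2/15 → 13/60
merge 3/20 + 11/60 → 1/3
merge 13/60 + 13/60 → 13/30
merge 7/30 + 1/3 → 17/30
merge 13/30 + 17/30 → 1
L = 1/12 + 2/15 + 13/60 + 1/3 + 13/30 + 17/30 + 1 = 83/30 ≈ 2.767 bits/symbol.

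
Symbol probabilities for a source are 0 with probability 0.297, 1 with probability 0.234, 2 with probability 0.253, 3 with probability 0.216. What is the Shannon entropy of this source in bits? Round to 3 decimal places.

1.990 bits

H = −Σ pᵢ log₂ pᵢ.
−0.297·log₂(0.297) = 0.5202
−0.234·log₂(0.234) = 0.4903
−0.253·log₂(0.253) = 0.5016
−0.216·log₂(0.216) = 0.4776
Sum ≈ 1.9897 → 1.990 bits.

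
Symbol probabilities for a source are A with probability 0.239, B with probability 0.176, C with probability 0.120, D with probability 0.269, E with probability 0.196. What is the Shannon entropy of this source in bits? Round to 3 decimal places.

2.272 bits

H = −Σ pᵢ log₂ pᵢ.
−0.239·log₂(0.239) = 0.4935
−0.176·log₂(0.176) = 0.4411
−0.120·log₂(0.120) = 0.3671
−0.269·log₂(0.269) = 0.5096
−0.196·log₂(0.196) = 0.4608
Sum ≈ 2.2721 → 2.272 bits.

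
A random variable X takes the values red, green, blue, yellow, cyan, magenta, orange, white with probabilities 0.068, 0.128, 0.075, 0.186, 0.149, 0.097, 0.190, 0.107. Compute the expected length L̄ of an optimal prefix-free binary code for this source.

Repeatedly combine the two least-probable nodes; the expected code length is the sum of the merged weights.
merge 17/250 + 3/40 → 143/1000
merge 97/1000 + 107/1000 → 51/250
merge 16/125 + 143/1000 → 271/1000
merge 149/1000 + 93/500 → 67/200
merge 19/100 + 51/250 → 197/500
merge 271/1000 + 67/200 → 303/500
merge 197/500 + 303/500 → 1
L = 143/1000 + 51/250 + 271/1000 + 67/200 + 197/500 + 303/500 + 1 = 2953/1000 = 2.953 bits/symbol.

2.953 bits/symbol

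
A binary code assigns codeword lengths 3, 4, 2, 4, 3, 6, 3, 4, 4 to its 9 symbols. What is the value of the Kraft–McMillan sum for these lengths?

0.890625

With common denominator 2^6 = 64: Σ 2^(−ℓᵢ) = 8/64 + 4/64 + 16/64 + 4/64 + 8/64 + 1/64 + 8/64 + 4/64 + 4/64 = 57/64 = 0.890625.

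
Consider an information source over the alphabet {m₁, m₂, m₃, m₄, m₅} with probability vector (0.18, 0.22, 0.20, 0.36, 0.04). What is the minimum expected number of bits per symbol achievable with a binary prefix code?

Repeatedly combine the two least-probable nodes; the expected code length is the sum of the merged weights.
merge 1/25 + 9/50 → 11/50
merge 1/5 + 11/50 → 21/50
merge 11/50 + 9/25 → 29/50
merge 21/50 + 29/50 → 1
L = 11/50 + 21/50 + 29/50 + 1 = 111/50 = 2.22 bits/symbol.

2.22 bits/symbol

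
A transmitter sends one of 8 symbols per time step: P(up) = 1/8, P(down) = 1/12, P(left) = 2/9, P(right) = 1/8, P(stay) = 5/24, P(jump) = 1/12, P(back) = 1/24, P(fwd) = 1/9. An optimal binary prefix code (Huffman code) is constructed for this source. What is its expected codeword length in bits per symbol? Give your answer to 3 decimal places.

2.889 bits/symbol

Repeatedly combine the two least-probable nodes; the expected code length is the sum of the merged weights.
merge 1/24 + 1/12 → 1/8
merge 1/12 + 1/9 → 7/36
merge 1/8 + 1/8 → 1/4
merge 1/8 + 7/36 → 23/72
merge 5/24 + 2/9 → 31/72
merge 1/4 + 23/72 → 41/72
merge 31/72 + 41/72 → 1
L = 1/8 + 7/36 + 1/4 + 23/72 + 31/72 + 41/72 + 1 = 26/9 ≈ 2.889 bits/symbol.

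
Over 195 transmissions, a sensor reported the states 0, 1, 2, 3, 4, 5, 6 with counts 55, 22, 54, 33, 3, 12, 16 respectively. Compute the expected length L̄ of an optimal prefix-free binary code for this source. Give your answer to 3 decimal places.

2.508 bits/symbol

Probabilities are the counts divided by 195.
Repeatedly combine the two least-probable nodes; the expected code length is the sum of the merged weights.
merge 1/65 + 4/65 → 1/13
merge 1/13 + 16/195 → 31/195
merge 22/195 + 31/195 → 53/195
merge 11/65 + 53/195 → 86/195
merge 18/65 + 11/39 → 109/195
merge 86/195 + 109/195 → 1
L = 1/13 + 31/195 + 53/195 + 86/195 + 109/195 + 1 = 163/65 ≈ 2.508 bits/symbol.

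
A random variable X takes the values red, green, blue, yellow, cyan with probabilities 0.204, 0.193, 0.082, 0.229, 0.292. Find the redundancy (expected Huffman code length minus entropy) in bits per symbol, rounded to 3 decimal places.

Entropy H = −Σ p log₂ p ≈ 2.2273 bits.
Huffman merges: 41/500+193/1000→11/40; 51/250+229/1000→433/1000; 11/40+73/250→567/1000; 433/1000+567/1000→1. L = 91/40 ≈ 2.2750.
L − H = 2.2750 − 2.2273 = 0.048 bits.

0.048 bits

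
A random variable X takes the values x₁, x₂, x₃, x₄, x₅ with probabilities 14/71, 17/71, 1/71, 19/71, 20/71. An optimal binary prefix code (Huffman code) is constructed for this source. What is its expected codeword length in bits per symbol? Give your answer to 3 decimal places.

2.211 bits/symbol

Repeatedly combine the two least-probable nodes; the expected code length is the sum of the merged weights.
merge 1/71 + 14/71 → 15/71
merge 15/71 + 17/71 → 32/71
merge 19/71 + 20/71 → 39/71
merge 32/71 + 39/71 → 1
L = 15/71 + 32/71 + 39/71 + 1 = 157/71 ≈ 2.211 bits/symbol.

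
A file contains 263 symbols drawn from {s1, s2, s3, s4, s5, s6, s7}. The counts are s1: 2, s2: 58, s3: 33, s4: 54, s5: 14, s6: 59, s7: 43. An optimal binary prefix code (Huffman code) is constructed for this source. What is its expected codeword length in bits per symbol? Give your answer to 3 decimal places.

2.597 bits/symbol

Probabilities are the counts divided by 263.
Repeatedly combine the two least-probable nodes; the expected code length is the sum of the merged weights.
merge 2/263 + 14/263 → 16/263
merge 16/263 + 33/263 → 49/263
merge 43/263 + 49/263 → 92/263
merge 54/263 + 58/263 → 112/263
merge 59/263 + 92/263 → 151/263
merge 112/263 + 151/263 → 1
L = 16/263 + 49/263 + 92/263 + 112/263 + 151/263 + 1 = 683/263 ≈ 2.597 bits/symbol.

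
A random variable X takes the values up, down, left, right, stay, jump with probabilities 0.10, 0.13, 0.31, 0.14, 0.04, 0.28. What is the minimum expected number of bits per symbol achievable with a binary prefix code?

Repeatedly combine the two least-probable nodes; the expected code length is the sum of the merged weights.
merge 1/25 + 1/10 → 7/50
merge 13/100 + 7/50 → 27/100
merge 7/50 + 27/100 → 41/100
merge 7/25 + 31/100 → 59/100
merge 41/100 + 59/100 → 1
L = 7/50 + 27/100 + 41/100 + 59/100 + 1 = 241/100 = 2.41 bits/symbol.

2.41 bits/symbol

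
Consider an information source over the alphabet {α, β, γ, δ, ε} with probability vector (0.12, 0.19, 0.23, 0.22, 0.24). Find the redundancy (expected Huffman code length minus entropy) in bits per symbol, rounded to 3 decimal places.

Entropy H = −Σ p log₂ p ≈ 2.2847 bits.
Huffman merges: 3/25+19/100→31/100; 11/50+23/100→9/20; 6/25+31/100→11/20; 9/20+11/20→1. L = 231/100 ≈ 2.3100.
L − H = 2.3100 − 2.2847 = 0.025 bits.

0.025 bits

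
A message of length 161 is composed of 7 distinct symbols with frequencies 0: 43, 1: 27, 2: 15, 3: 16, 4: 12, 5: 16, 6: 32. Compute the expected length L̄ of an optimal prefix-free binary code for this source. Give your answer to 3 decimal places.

2.702 bits/symbol

Probabilities are the counts divided by 161.
Repeatedly combine the two least-probable nodes; the expected code length is the sum of the merged weights.
merge 12/161 + 15/161 → 27/161
merge 16/161 + 16/161 → 32/161
merge 27/161 + 27/161 → 54/161
merge 32/161 + 32/161 → 64/161
merge 43/161 + 54/161 → 97/161
merge 64/161 + 97/161 → 1
L = 27/161 + 32/161 + 54/161 + 64/161 + 97/161 + 1 = 435/161 ≈ 2.702 bits/symbol.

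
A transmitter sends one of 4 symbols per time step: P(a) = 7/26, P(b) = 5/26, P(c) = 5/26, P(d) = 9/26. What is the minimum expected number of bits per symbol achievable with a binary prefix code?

2 bits/symbol

Repeatedly combine the two least-probable nodes; the expected code length is the sum of the merged weights.
merge 5/26 + 5/26 → 5/13
merge 7/26 + 9/26 → 8/13
merge 5/13 + 8/13 → 1
L = 5/13 + 8/13 + 1 = 2 bits/symbol.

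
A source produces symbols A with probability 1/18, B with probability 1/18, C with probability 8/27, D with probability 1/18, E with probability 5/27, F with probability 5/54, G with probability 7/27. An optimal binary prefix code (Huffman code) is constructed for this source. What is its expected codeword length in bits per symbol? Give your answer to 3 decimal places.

Repeatedly combine the two least-probable nodes; the expected code length is the sum of the merged weights.
merge 1/18 + 1/18 → 1/9
merge 1/18 + 5/54 → 4/27
merge 1/9 + 4/27 → 7/27
merge 5/27 + 7/27 → 4/9
merge 7/27 + 8/27 → 5/9
merge 4/9 + 5/9 → 1
L = 1/9 + 4/27 + 7/27 + 4/9 + 5/9 + 1 = 68/27 ≈ 2.519 bits/symbol.

2.519 bits/symbol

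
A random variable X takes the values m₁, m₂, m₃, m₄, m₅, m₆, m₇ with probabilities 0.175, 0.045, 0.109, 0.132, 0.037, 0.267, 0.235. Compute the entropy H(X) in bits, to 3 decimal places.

2.551 bits

H = −Σ pᵢ log₂ pᵢ.
−0.175·log₂(0.175) = 0.4401
−0.045·log₂(0.045) = 0.2013
−0.109·log₂(0.109) = 0.3485
−0.132·log₂(0.132) = 0.3856
−0.037·log₂(0.037) = 0.1760
−0.267·log₂(0.267) = 0.5087
−0.235·log₂(0.235) = 0.4910
Sum ≈ 2.5512 → 2.551 bits.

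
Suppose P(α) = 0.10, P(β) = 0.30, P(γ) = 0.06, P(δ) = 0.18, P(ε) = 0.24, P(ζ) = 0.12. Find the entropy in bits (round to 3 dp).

H = −Σ pᵢ log₂ pᵢ.
−0.10·log₂(0.10) = 0.3322
−0.30·log₂(0.30) = 0.5211
−0.06·log₂(0.06) = 0.2435
−0.18·log₂(0.18) = 0.4453
−0.24·log₂(0.24) = 0.4941
−0.12·log₂(0.12) = 0.3671
Sum ≈ 2.4033 → 2.403 bits.

2.403 bits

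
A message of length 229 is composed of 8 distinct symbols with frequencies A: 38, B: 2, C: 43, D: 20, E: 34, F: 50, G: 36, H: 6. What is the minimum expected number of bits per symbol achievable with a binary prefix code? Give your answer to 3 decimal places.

2.751 bits/symbol

Probabilities are the counts divided by 229.
Repeatedly combine the two least-probable nodes; the expected code length is the sum of the merged weights.
merge 2/229 + 6/229 → 8/229
merge 8/229 + 20/229 → 28/229
merge 28/229 + 34/229 → 62/229
merge 36/229 + 38/229 → 74/229
merge 43/229 + 50/229 → 93/229
merge 62/229 + 74/229 → 136/229
merge 93/229 + 136/229 → 1
L = 8/229 + 28/229 + 62/229 + 74/229 + 93/229 + 136/229 + 1 = 630/229 ≈ 2.751 bits/symbol.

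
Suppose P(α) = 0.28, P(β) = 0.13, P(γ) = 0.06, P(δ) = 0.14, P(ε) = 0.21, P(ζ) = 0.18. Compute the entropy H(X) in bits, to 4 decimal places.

2.4556 bits

H = −Σ pᵢ log₂ pᵢ.
−0.28·log₂(0.28) = 0.5142
−0.13·log₂(0.13) = 0.3826
−0.06·log₂(0.06) = 0.2435
−0.14·log₂(0.14) = 0.3971
−0.21·log₂(0.21) = 0.4728
−0.18·log₂(0.18) = 0.4453
Sum ≈ 2.4556 → 2.4556 bits.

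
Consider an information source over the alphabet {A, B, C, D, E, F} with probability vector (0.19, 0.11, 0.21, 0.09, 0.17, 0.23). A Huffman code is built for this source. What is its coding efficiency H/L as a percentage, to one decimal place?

Entropy H = −Σ p log₂ p ≈ 2.5132 bits.
Huffman merges: 9/100+11/100→1/5; 17/100+19/100→9/25; 1/5+21/100→41/100; 23/100+9/25→59/100; 41/100+59/100→1. L = 64/25 ≈ 2.5600.
Efficiency = H/L = 2.5132/2.5600 = 98.2%.

98.2%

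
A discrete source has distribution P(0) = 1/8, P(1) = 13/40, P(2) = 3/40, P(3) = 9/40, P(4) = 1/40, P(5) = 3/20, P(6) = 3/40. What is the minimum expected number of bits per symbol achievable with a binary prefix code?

2.55 bits/symbol

Repeatedly combine the two least-probable nodes; the expected code length is the sum of the merged weights.
merge 1/40 + 3/40 → 1/10
merge 3/40 + 1/10 → 7/40
merge 1/8 + 3/20 → 11/40
merge 7/40 + 9/40 → 2/5
merge 11/40 + 13/40 → 3/5
merge 2/5 + 3/5 → 1
L = 1/10 + 7/40 + 11/40 + 2/5 + 3/5 + 1 = 51/20 = 2.55 bits/symbol.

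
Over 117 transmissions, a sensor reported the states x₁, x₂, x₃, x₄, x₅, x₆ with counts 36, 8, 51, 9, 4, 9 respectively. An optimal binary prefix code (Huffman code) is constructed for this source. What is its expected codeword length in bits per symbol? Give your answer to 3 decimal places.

2.077 bits/symbol

Probabilities are the counts divided by 117.
Repeatedly combine the two least-probable nodes; the expected code length is the sum of the merged weights.
merge 4/117 + 8/117 → 4/39
merge 1/13 + 1/13 → 2/13
merge 4/39 + 2/13 → 10/39
merge 10/39 + 4/13 → 22/39
merge 17/39 + 22/39 → 1
L = 4/39 + 2/13 + 10/39 + 22/39 + 1 = 27/13 ≈ 2.077 bits/symbol.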